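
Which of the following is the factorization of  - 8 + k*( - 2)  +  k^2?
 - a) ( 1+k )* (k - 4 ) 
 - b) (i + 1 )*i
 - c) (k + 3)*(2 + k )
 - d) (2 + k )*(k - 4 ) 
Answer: d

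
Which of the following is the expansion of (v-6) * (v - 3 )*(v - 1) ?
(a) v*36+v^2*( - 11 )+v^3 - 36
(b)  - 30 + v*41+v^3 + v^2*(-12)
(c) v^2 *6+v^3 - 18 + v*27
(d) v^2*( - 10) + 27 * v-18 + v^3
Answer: d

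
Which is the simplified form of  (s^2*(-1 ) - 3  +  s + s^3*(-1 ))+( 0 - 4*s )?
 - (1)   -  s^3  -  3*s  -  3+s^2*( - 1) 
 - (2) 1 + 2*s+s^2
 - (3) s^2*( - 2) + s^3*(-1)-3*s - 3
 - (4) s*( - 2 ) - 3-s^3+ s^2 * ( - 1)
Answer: 1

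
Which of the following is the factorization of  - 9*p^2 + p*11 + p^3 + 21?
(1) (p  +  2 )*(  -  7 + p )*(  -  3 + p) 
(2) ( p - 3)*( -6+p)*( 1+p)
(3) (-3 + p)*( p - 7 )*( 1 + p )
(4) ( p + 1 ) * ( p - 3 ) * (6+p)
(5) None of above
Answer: 3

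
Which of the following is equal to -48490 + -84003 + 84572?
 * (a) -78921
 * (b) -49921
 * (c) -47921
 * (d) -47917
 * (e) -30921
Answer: c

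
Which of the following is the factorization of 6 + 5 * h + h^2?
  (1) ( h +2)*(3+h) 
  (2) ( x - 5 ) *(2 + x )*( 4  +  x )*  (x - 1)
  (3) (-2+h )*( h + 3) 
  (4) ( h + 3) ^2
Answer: 1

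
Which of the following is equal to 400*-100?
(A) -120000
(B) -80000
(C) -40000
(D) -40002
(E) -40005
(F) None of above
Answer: C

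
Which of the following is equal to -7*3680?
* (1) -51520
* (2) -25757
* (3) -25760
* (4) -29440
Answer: 3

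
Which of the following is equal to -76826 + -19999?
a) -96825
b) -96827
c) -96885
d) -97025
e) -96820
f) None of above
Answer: a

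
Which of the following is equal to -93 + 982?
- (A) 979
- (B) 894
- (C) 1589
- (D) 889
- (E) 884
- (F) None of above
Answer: D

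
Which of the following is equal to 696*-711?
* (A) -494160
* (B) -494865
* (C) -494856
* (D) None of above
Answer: C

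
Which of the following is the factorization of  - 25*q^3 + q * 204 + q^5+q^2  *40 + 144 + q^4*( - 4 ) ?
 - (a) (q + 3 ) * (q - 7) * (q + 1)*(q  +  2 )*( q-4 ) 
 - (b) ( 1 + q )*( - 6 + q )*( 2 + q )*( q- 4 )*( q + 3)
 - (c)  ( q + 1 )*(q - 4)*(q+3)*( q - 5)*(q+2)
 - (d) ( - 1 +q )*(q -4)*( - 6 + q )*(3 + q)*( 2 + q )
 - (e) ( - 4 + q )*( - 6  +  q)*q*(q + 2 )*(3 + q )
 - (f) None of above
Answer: b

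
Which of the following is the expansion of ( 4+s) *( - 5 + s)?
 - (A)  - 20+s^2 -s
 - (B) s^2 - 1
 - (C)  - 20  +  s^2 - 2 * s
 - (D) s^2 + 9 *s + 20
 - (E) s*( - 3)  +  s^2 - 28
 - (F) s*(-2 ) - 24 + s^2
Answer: A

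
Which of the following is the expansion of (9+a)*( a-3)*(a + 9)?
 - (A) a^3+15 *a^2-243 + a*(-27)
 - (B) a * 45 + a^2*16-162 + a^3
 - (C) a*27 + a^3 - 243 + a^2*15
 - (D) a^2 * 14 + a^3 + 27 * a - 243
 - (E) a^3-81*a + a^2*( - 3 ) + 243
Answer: C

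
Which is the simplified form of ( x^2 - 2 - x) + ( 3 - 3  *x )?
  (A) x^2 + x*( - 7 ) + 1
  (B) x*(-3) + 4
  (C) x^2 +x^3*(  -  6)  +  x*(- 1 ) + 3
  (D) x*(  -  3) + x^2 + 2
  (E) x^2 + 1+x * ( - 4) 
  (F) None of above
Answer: E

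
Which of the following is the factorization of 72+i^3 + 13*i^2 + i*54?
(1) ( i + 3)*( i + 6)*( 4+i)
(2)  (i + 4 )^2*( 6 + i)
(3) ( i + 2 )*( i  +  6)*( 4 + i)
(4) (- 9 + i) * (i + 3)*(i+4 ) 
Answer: 1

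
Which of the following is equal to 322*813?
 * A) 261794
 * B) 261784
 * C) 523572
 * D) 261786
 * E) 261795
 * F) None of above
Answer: D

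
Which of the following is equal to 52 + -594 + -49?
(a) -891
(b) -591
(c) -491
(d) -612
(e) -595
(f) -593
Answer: b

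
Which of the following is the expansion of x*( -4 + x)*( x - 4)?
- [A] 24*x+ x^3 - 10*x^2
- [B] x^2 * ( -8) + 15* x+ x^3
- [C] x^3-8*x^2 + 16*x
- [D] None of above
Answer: C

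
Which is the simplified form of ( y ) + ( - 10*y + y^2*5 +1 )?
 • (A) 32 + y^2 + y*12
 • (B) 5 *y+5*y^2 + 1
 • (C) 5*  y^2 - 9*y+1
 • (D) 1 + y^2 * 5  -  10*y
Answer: C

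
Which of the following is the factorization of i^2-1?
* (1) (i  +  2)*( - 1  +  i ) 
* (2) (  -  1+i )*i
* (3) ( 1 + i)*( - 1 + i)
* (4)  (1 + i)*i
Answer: 3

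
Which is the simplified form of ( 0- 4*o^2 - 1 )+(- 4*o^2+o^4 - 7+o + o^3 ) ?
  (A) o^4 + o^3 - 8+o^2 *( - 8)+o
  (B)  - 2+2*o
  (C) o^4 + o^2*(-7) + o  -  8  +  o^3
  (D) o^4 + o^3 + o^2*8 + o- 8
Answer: A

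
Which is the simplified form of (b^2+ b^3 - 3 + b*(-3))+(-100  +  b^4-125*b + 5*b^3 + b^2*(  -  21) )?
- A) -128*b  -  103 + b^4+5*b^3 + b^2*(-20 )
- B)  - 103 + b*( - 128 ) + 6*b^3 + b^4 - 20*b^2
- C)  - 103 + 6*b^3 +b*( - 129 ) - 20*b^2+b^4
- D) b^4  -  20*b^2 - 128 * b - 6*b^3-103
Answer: B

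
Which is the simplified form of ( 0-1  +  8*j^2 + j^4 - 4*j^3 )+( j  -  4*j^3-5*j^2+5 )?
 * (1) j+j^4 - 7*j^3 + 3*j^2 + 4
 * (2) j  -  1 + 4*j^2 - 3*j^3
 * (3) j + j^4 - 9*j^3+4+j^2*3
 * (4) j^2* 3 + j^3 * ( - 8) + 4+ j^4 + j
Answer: 4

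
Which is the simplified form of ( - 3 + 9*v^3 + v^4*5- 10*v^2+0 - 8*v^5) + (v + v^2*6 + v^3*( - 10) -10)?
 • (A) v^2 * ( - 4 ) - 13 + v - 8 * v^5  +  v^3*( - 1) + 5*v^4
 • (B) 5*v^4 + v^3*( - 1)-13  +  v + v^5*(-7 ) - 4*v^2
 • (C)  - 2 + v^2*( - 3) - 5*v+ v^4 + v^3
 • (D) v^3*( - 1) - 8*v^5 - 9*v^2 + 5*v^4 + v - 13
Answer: A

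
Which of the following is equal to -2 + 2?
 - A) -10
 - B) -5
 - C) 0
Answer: C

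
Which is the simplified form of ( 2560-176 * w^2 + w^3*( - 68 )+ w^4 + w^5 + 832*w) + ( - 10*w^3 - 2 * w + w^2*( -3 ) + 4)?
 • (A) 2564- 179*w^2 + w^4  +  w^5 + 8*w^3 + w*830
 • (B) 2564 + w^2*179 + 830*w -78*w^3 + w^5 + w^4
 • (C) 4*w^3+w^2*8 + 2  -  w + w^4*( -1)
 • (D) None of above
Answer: D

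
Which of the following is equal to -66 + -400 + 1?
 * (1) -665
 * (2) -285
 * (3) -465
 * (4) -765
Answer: 3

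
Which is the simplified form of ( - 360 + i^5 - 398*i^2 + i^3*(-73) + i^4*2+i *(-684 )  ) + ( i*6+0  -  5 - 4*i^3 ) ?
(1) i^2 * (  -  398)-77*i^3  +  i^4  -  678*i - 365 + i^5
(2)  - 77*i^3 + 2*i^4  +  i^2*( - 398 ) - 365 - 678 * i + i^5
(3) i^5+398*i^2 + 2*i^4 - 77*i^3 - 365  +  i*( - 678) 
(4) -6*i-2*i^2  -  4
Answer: 2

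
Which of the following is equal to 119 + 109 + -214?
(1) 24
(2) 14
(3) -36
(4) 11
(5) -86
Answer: 2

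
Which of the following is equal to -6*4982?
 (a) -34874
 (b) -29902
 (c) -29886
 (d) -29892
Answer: d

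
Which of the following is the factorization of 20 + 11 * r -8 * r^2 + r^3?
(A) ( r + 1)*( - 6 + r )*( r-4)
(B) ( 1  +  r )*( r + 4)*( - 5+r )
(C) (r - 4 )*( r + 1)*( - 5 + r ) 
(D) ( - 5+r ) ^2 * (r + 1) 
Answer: C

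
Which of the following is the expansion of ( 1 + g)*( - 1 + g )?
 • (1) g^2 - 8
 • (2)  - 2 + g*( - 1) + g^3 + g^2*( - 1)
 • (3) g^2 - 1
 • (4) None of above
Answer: 3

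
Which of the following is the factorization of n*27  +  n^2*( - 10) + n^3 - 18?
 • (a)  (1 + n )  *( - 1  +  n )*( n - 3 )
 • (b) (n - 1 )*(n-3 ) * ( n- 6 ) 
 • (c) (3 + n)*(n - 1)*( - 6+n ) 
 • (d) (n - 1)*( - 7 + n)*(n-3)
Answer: b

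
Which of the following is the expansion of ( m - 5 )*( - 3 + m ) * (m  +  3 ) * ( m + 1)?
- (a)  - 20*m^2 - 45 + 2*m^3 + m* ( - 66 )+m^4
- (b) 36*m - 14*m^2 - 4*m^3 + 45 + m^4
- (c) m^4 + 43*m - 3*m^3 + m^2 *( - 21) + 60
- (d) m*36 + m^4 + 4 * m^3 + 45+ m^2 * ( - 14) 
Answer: b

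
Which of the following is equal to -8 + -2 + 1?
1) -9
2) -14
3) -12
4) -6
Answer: 1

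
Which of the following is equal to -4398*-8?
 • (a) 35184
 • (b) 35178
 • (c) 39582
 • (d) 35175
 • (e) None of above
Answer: a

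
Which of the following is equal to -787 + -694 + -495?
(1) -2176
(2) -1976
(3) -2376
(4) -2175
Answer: 2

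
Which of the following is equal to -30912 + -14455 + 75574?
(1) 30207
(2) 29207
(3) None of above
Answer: 1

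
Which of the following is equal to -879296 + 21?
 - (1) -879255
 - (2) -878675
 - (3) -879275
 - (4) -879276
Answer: 3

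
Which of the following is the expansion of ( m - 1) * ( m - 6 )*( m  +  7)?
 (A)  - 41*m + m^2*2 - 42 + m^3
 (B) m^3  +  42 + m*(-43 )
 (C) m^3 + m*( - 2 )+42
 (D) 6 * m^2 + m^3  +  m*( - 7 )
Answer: B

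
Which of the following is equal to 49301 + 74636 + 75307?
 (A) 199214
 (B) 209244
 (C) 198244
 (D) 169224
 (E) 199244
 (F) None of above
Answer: E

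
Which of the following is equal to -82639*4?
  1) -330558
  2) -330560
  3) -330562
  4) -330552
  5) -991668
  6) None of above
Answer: 6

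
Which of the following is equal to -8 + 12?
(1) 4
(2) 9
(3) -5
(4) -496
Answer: 1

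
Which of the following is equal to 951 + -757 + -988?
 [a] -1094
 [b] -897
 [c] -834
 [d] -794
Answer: d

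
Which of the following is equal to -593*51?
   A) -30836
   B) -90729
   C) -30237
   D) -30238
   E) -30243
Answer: E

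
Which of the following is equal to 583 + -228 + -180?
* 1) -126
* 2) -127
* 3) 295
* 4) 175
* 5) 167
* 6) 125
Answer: 4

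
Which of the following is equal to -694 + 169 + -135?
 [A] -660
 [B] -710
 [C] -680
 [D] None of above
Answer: A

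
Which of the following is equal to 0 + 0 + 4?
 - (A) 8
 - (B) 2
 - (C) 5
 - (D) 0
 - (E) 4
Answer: E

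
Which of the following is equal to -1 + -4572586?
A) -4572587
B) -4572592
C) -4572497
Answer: A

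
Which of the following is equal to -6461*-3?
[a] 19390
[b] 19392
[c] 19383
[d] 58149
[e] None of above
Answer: c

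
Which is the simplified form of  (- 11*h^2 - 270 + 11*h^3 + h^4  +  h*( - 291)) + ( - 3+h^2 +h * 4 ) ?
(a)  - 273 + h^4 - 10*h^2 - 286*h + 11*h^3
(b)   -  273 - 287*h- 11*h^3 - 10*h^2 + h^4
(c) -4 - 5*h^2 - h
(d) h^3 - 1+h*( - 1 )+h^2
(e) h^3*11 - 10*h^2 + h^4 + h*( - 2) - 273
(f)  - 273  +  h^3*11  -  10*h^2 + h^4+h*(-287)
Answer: f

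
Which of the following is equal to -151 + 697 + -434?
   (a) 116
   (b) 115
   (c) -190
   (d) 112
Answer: d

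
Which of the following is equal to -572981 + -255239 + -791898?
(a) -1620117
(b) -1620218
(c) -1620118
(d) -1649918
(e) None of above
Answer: c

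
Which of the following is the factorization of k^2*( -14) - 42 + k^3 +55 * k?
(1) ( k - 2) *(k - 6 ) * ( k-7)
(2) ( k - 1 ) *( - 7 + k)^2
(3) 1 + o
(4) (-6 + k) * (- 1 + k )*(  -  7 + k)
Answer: 4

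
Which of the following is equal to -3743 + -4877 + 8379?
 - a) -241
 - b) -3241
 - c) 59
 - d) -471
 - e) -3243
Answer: a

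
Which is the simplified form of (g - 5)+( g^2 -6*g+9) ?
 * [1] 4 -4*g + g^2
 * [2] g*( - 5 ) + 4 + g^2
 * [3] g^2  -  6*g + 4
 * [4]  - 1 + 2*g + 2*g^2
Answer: 2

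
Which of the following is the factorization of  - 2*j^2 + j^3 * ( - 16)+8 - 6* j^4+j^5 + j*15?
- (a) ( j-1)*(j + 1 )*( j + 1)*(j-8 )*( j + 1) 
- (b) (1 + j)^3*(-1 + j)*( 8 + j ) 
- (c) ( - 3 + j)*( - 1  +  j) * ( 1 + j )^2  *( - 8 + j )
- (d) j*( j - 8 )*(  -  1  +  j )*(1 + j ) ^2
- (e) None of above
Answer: a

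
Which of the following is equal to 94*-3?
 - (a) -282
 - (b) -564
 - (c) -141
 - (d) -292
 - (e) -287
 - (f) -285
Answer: a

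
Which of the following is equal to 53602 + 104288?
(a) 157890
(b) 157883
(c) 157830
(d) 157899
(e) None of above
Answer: a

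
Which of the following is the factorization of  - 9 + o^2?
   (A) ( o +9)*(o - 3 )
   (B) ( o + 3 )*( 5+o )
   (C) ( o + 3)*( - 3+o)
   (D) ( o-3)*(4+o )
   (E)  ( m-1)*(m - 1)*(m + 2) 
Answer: C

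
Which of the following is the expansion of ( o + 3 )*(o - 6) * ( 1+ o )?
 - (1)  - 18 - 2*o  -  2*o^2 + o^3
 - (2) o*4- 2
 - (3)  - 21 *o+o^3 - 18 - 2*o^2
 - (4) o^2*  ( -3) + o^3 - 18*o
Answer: 3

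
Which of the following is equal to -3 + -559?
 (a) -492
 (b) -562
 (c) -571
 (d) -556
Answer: b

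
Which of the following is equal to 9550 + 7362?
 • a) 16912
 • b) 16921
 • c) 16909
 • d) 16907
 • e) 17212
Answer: a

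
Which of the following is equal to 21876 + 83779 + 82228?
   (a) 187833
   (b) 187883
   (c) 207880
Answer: b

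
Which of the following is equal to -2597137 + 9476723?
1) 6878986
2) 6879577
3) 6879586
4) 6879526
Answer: 3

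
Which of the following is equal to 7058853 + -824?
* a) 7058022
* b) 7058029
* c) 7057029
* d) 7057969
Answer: b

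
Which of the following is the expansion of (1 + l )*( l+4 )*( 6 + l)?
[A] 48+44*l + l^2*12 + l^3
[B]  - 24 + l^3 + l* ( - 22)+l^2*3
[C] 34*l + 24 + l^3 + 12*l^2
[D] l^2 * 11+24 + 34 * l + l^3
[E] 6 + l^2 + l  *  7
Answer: D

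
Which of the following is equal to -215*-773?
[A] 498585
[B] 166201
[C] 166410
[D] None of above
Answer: D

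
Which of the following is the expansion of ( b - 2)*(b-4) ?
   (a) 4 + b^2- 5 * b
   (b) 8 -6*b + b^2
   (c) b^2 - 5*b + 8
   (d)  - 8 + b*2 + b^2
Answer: b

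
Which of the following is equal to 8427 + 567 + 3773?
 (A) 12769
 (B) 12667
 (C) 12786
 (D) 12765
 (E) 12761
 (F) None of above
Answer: F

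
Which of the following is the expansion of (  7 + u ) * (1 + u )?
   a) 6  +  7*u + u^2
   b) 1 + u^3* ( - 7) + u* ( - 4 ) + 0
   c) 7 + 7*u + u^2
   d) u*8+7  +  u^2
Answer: d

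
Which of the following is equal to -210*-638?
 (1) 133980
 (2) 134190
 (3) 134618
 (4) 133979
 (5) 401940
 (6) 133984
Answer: 1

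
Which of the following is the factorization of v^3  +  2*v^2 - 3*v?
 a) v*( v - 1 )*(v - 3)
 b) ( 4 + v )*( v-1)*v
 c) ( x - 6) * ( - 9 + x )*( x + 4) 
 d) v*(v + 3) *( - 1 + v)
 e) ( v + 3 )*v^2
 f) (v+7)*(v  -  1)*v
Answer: d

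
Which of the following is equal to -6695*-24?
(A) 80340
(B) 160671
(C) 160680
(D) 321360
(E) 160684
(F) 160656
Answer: C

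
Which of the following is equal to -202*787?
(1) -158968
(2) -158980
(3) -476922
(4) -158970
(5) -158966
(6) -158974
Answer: 6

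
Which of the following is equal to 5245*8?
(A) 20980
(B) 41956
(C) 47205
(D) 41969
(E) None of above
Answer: E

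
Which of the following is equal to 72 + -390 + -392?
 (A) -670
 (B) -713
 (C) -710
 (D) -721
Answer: C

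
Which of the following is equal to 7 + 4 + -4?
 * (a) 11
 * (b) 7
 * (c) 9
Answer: b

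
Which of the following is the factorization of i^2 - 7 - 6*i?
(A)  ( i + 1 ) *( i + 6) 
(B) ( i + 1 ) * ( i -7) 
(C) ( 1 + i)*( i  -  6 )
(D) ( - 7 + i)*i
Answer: B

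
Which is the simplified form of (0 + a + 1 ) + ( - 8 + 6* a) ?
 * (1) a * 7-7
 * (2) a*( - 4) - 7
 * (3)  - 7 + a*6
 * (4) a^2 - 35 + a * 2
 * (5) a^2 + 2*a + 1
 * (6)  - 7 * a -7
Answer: 1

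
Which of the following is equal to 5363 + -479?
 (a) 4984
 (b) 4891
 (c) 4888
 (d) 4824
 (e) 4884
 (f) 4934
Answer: e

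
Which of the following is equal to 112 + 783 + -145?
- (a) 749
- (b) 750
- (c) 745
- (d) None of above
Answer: b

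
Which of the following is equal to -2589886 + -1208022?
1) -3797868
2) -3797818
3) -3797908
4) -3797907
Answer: 3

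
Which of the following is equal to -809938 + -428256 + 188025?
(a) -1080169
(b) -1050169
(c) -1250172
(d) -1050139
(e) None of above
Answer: b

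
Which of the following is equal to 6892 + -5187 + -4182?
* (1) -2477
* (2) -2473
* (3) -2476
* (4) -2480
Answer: 1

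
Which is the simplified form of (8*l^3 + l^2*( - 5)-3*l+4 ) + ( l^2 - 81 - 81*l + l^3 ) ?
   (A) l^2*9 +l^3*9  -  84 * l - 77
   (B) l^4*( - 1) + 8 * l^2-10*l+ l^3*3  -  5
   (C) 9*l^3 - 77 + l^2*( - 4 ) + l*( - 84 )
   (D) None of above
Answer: C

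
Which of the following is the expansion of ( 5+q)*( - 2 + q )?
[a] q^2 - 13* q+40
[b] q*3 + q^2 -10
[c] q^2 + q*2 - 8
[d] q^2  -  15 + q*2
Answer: b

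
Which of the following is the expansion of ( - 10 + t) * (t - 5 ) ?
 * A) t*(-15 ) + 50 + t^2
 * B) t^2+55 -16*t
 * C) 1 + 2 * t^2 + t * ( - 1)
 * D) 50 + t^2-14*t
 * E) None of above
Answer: A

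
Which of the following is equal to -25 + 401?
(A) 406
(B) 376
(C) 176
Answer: B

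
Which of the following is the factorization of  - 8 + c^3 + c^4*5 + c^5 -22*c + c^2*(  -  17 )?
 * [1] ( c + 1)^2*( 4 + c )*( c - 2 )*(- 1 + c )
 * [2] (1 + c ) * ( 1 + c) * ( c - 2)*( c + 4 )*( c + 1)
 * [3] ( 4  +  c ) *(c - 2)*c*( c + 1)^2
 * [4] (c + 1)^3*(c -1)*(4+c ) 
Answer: 2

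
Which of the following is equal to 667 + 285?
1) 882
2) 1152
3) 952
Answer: 3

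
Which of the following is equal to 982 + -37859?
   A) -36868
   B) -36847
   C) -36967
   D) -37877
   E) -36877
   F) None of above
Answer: E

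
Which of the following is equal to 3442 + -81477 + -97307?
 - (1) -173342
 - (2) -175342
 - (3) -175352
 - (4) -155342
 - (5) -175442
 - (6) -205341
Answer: 2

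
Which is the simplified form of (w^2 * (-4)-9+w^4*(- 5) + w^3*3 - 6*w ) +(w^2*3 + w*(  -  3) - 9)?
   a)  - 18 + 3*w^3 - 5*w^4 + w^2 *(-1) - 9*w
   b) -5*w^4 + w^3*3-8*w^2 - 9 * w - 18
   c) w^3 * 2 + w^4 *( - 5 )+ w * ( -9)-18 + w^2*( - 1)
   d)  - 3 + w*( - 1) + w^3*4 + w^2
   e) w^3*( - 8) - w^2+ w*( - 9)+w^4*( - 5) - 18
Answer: a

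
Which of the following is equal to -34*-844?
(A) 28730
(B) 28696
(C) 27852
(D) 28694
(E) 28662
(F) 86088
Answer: B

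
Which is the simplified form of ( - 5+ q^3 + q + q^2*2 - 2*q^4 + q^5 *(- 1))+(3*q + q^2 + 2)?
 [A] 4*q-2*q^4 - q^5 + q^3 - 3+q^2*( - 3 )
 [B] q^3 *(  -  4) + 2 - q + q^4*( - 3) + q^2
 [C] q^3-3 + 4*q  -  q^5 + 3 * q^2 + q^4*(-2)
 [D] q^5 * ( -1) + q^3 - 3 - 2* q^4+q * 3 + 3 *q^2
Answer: C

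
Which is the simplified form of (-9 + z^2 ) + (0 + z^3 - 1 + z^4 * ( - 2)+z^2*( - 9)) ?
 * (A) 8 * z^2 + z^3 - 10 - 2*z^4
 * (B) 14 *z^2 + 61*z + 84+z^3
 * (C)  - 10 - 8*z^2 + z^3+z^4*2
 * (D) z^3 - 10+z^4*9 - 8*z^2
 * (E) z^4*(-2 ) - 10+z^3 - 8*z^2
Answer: E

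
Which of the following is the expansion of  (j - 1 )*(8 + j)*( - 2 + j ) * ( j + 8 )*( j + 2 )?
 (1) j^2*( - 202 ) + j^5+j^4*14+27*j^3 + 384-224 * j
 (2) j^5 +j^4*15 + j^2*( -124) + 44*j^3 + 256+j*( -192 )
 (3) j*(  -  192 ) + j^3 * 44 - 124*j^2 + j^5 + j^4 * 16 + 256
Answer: 2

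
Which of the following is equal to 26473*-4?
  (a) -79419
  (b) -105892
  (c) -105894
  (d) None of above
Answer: b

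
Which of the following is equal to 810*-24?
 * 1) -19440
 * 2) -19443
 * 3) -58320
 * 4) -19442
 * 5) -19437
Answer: 1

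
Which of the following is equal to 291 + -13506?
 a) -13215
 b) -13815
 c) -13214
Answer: a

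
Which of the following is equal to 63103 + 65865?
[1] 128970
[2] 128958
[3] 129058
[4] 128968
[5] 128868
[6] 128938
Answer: 4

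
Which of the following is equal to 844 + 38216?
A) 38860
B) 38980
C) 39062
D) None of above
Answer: D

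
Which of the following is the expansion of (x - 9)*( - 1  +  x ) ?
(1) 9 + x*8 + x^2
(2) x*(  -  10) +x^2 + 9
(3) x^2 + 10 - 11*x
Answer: 2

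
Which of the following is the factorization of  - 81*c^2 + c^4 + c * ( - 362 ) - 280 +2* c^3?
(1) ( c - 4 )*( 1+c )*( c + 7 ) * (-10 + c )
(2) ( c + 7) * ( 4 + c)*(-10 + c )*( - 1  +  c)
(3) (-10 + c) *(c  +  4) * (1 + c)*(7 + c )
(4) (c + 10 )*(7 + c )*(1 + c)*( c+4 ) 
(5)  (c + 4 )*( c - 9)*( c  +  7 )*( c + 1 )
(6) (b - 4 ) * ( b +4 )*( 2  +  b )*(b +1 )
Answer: 3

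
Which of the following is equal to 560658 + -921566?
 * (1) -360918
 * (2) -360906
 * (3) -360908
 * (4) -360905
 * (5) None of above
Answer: 3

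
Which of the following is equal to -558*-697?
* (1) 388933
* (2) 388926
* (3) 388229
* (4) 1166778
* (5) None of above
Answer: 2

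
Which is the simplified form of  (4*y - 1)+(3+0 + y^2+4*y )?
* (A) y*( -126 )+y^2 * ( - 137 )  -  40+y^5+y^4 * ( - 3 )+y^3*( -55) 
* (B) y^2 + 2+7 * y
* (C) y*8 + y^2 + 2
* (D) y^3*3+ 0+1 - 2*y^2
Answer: C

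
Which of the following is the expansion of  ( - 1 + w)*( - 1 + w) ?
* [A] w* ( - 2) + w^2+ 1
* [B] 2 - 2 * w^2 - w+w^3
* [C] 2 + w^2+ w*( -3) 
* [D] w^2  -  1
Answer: A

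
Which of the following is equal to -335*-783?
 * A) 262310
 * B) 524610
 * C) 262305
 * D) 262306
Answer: C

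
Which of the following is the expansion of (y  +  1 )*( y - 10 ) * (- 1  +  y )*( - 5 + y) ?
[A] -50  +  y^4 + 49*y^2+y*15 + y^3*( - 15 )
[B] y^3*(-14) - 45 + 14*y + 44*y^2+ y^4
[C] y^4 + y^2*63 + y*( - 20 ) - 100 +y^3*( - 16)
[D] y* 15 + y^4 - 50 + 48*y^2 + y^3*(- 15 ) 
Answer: A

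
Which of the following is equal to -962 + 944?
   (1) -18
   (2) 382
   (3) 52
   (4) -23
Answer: 1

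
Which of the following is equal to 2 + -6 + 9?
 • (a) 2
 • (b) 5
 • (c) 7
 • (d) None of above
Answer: b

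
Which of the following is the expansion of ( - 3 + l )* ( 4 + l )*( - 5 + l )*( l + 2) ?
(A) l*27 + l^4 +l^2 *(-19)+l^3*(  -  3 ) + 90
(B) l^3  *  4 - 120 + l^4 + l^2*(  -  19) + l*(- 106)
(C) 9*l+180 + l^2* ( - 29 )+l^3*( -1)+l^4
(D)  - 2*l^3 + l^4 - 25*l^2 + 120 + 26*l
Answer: D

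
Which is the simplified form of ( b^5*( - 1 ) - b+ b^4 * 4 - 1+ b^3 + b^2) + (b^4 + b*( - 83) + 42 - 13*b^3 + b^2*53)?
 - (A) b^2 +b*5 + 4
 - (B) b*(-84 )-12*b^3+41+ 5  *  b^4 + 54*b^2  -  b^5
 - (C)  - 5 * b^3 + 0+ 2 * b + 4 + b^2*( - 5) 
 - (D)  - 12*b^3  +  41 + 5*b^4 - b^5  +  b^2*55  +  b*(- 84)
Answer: B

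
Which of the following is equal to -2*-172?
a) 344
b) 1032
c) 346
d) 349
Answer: a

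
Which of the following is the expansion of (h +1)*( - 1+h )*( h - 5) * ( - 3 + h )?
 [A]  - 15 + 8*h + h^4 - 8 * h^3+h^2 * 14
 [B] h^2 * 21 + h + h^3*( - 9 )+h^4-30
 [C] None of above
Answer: A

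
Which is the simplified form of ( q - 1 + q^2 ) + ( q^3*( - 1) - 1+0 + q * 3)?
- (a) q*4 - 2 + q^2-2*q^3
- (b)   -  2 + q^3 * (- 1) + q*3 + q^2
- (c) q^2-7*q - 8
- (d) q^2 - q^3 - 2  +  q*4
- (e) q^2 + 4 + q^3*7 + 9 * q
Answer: d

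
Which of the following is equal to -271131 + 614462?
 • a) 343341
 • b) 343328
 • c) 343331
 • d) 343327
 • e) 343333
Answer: c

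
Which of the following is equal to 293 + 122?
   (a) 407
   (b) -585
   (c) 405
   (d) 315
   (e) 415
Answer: e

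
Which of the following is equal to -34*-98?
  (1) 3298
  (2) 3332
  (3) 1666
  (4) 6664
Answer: 2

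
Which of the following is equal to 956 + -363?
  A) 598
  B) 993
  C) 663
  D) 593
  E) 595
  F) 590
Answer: D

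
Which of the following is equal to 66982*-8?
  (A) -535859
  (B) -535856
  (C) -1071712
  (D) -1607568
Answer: B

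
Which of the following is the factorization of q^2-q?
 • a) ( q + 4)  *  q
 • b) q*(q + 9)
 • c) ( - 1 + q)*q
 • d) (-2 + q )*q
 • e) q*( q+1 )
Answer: c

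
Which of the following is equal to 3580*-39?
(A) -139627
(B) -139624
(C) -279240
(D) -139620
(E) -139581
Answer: D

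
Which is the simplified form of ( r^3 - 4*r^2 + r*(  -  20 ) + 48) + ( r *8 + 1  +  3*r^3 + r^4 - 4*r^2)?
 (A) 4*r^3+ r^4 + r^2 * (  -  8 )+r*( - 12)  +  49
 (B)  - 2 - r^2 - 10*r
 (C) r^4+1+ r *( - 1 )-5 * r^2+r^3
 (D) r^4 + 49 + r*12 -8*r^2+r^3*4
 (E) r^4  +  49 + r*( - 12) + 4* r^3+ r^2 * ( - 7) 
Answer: A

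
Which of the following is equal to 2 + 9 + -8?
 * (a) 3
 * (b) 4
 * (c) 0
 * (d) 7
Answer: a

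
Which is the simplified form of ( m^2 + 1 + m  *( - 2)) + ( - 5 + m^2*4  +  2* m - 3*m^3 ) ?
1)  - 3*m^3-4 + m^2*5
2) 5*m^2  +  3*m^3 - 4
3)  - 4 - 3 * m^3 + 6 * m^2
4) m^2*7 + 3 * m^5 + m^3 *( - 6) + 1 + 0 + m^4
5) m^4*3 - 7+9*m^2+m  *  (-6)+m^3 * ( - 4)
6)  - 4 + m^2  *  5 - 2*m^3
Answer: 1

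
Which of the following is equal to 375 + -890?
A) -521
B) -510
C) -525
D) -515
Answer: D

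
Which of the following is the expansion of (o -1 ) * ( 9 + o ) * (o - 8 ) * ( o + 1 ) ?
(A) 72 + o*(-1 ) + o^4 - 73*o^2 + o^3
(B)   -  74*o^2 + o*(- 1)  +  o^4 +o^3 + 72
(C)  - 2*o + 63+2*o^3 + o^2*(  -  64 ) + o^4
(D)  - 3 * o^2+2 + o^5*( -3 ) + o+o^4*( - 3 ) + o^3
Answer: A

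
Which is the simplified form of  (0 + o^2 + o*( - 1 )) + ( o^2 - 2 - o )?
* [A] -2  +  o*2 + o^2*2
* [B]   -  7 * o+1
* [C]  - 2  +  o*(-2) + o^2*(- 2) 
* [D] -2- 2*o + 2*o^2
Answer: D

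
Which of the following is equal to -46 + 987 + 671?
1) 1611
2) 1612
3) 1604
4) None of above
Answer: 2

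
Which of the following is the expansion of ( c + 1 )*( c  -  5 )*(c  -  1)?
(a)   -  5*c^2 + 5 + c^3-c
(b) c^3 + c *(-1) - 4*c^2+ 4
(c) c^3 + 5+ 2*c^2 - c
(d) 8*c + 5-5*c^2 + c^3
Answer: a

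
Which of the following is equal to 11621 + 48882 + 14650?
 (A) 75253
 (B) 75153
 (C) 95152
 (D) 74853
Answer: B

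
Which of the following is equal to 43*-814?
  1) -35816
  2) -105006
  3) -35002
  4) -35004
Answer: 3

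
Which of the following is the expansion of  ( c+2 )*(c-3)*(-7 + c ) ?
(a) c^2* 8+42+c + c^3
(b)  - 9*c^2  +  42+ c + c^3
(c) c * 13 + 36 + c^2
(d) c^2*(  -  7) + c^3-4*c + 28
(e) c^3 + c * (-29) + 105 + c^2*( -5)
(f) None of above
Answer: f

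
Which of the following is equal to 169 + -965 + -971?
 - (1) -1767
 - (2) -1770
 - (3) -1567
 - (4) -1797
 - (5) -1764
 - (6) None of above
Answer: 1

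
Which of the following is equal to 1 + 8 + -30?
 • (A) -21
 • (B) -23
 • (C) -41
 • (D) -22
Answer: A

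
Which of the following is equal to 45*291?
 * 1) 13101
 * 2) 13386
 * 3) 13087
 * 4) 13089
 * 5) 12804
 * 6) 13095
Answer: 6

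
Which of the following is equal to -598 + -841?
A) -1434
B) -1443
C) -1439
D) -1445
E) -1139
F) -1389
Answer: C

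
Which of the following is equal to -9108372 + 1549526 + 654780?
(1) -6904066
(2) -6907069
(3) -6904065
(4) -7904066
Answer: 1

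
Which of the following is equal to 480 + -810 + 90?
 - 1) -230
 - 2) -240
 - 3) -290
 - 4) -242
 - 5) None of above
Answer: 2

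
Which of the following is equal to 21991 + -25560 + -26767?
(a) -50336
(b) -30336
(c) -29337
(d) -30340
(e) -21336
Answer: b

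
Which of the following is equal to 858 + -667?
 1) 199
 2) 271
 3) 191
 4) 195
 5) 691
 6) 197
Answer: 3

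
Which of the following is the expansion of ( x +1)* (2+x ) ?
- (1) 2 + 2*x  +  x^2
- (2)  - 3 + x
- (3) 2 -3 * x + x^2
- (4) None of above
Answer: 4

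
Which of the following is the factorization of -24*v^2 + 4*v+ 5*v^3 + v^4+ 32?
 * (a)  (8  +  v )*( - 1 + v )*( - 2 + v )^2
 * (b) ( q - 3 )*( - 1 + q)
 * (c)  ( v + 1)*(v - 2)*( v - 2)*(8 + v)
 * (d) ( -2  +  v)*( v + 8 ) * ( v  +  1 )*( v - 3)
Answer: c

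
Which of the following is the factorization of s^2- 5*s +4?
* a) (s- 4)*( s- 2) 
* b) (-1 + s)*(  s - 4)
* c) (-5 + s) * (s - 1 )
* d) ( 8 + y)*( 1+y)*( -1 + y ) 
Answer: b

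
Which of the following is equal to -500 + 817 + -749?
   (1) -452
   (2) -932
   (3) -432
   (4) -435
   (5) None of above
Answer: 3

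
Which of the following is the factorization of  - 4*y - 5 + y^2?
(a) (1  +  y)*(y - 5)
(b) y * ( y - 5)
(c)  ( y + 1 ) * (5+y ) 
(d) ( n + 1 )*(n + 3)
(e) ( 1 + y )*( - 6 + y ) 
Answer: a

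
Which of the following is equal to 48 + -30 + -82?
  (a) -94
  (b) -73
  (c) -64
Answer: c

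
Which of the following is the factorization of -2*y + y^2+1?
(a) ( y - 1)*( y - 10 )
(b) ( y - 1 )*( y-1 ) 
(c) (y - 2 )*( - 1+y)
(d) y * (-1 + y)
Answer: b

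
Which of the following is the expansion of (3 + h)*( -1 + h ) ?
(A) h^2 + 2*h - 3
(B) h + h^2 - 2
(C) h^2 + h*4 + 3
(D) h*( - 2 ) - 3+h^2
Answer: A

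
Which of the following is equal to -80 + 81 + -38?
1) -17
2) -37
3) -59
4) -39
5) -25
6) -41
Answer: 2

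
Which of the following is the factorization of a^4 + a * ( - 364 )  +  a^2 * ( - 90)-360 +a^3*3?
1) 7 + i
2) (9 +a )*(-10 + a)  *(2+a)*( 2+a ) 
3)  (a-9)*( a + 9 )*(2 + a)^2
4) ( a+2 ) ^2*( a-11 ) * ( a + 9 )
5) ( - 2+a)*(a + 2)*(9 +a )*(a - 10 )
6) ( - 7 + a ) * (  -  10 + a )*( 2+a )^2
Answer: 2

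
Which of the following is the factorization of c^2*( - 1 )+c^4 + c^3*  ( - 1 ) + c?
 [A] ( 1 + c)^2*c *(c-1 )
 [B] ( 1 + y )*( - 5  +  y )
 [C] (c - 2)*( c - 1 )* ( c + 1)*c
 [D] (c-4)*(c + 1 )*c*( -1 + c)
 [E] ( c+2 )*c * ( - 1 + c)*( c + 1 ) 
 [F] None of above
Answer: F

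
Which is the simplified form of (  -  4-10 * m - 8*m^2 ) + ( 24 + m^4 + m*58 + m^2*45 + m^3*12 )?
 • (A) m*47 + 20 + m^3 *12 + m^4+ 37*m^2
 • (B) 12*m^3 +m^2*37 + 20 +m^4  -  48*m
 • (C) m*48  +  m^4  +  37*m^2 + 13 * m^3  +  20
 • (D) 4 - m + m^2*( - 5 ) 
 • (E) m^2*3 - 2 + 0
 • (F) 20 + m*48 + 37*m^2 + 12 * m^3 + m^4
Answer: F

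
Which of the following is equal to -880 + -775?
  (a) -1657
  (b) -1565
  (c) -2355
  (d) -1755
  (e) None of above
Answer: e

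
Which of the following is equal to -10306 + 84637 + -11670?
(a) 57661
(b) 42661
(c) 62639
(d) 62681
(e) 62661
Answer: e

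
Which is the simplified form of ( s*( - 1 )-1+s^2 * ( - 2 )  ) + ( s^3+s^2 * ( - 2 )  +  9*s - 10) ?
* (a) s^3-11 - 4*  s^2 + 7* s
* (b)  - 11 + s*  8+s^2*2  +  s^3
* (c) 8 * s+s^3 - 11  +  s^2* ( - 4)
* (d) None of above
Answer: c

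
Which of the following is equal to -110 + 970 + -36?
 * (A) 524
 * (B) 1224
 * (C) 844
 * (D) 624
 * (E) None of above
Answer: E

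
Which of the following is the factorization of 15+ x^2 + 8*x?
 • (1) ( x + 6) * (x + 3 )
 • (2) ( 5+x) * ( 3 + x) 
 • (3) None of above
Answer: 2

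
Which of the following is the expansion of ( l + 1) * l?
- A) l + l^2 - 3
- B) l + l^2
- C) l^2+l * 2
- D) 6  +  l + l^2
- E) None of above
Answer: B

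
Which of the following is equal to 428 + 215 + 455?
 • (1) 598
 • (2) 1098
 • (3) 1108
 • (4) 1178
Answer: 2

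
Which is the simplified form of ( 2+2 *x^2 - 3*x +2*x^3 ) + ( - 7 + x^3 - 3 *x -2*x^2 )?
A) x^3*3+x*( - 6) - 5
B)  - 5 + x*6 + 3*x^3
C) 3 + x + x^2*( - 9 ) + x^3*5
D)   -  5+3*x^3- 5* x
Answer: A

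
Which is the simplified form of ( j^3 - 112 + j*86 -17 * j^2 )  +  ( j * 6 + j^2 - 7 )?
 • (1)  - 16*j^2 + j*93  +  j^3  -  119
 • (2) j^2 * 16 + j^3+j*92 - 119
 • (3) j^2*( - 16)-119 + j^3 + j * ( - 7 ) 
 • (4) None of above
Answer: 4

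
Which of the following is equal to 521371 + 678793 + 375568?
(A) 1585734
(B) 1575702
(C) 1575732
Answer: C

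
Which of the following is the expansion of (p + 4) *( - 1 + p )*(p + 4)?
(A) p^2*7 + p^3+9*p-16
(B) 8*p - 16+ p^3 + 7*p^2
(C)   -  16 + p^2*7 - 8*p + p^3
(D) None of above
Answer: B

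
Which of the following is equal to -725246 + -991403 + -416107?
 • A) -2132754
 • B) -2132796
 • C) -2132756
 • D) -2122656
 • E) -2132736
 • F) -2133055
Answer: C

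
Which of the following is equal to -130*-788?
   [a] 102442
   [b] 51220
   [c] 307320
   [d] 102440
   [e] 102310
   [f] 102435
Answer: d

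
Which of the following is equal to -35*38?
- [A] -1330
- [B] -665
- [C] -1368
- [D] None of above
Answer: A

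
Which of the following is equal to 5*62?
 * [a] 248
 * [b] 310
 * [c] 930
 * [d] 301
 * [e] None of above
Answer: b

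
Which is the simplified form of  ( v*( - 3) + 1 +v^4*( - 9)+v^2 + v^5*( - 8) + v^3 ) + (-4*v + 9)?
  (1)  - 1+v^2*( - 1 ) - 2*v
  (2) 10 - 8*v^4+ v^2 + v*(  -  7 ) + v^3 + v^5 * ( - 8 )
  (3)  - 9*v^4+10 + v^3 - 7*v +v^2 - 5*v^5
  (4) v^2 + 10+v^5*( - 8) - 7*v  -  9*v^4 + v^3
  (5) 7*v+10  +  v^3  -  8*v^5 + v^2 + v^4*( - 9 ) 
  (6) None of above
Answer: 4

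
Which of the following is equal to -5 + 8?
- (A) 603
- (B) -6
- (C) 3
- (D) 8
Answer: C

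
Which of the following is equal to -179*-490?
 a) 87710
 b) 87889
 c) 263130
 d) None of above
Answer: a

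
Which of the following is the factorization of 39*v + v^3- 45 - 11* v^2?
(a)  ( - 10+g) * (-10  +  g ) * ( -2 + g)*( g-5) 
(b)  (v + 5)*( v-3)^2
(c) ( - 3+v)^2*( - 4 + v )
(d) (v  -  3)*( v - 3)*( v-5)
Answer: d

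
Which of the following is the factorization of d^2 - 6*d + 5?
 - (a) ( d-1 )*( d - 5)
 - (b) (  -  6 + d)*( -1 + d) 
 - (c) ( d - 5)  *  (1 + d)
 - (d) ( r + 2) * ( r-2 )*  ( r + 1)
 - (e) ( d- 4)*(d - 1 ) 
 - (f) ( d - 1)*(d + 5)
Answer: a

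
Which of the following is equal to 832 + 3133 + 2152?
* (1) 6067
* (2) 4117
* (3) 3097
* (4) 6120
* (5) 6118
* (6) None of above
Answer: 6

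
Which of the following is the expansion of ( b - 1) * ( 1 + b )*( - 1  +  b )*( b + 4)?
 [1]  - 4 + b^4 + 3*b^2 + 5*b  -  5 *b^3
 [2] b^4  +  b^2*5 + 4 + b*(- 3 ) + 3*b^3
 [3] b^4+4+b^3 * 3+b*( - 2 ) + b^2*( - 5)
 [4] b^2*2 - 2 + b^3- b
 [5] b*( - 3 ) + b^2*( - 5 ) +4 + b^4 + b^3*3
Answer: 5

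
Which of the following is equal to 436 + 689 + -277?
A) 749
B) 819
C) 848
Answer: C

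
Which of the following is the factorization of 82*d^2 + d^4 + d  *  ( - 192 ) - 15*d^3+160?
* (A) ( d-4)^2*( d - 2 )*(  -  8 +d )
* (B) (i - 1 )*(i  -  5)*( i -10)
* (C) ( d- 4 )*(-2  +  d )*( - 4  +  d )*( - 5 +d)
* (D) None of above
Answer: C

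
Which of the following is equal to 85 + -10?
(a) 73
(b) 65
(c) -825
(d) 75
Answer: d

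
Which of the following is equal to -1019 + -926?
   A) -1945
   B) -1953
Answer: A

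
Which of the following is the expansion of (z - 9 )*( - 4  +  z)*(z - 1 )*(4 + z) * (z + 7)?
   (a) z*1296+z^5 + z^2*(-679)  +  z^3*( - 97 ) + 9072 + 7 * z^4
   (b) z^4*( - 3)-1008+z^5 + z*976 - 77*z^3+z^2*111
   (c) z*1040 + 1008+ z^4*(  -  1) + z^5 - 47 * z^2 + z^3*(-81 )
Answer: b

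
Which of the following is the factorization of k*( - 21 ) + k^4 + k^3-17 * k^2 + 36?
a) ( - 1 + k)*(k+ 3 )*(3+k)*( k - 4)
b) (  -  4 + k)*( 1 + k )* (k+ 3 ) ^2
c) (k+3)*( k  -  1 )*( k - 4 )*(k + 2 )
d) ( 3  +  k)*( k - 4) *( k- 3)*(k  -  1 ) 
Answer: a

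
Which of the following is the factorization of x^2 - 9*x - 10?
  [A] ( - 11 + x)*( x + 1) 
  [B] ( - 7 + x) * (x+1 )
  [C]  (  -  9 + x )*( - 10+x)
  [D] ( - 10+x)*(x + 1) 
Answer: D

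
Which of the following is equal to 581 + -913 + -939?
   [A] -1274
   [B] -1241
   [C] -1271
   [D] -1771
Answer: C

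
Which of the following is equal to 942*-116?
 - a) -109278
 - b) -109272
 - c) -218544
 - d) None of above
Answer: b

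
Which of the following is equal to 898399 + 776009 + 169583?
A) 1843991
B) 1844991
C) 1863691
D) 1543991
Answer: A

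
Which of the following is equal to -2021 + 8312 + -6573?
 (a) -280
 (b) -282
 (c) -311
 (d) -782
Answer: b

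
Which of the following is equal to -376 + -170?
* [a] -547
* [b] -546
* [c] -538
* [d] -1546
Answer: b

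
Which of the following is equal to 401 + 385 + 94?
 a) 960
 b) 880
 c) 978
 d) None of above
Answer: b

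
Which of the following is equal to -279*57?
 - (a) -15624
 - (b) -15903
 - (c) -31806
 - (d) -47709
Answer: b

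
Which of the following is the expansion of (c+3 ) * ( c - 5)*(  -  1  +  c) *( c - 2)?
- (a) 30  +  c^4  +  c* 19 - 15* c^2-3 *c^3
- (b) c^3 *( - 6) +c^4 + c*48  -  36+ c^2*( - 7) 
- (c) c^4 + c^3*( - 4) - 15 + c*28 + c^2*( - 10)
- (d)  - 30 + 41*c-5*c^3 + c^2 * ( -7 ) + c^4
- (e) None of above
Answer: d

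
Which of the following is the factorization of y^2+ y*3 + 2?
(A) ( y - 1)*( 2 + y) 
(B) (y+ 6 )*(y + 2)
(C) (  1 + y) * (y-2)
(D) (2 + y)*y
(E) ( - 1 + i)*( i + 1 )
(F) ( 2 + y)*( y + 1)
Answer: F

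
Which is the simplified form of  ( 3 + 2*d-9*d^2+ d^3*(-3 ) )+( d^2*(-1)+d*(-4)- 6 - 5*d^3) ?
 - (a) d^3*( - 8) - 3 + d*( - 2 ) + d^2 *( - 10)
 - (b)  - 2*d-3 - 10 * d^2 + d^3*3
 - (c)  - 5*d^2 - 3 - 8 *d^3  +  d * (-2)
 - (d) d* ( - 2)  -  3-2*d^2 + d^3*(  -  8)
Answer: a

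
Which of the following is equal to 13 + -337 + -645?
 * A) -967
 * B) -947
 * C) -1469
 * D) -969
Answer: D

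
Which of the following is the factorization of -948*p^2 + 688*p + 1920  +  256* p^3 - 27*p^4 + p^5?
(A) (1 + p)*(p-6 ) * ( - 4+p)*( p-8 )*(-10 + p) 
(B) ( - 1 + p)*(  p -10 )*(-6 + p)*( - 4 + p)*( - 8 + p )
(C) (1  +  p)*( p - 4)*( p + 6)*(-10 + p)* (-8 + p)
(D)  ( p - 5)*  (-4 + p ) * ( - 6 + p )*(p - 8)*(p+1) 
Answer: A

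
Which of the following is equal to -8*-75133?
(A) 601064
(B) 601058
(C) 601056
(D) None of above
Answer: A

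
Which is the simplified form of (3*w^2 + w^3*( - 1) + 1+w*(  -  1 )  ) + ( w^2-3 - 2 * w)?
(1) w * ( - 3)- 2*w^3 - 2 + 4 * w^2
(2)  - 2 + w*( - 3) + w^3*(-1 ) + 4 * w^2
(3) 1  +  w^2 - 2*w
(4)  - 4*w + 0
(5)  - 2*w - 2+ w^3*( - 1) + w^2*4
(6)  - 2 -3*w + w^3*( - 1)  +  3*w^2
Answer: 2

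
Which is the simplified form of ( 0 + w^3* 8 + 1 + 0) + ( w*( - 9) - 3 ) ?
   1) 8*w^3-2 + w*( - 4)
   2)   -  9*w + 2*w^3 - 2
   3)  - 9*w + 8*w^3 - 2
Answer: 3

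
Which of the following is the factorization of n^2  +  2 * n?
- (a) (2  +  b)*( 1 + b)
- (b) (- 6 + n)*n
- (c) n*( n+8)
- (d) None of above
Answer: d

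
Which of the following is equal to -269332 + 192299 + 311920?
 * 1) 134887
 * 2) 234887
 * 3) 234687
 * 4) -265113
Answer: 2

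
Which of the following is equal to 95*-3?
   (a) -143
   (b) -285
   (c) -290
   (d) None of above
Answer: b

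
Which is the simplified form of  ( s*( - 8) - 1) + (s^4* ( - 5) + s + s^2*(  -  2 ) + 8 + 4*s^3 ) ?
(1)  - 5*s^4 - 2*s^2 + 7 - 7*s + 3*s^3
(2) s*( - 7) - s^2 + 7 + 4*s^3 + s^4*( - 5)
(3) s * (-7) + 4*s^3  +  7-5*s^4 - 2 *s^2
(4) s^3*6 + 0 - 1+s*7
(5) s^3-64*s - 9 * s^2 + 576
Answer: 3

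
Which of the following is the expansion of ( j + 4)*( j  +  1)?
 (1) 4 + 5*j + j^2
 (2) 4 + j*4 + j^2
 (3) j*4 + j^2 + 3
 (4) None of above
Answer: 1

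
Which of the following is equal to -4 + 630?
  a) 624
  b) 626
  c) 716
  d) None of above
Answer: b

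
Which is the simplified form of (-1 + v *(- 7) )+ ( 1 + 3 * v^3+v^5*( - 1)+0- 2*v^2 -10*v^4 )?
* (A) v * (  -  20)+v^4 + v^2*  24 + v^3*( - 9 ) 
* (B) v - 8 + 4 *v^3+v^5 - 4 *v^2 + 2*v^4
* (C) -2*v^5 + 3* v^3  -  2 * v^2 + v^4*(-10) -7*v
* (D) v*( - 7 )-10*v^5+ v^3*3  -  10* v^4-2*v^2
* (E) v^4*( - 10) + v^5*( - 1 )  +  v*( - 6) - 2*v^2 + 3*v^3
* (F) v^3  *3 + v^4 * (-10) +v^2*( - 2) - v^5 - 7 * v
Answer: F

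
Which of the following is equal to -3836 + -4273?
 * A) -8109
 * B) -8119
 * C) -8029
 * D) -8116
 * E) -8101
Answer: A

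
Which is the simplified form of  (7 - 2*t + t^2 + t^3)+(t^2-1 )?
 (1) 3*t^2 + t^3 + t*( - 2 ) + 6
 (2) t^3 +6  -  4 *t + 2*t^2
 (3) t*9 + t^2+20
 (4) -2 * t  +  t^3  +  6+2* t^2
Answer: 4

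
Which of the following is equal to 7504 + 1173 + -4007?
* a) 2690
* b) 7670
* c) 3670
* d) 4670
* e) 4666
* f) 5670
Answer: d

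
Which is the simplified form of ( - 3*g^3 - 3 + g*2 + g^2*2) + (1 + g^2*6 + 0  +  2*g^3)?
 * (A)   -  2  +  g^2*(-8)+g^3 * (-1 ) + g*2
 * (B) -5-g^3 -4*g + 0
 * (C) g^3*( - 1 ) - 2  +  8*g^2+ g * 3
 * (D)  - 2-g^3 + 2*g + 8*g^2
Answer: D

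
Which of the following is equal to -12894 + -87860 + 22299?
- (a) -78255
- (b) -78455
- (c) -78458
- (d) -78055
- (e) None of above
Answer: b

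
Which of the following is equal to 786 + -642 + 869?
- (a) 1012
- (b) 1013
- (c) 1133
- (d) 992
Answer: b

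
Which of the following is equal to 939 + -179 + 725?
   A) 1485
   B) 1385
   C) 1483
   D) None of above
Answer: A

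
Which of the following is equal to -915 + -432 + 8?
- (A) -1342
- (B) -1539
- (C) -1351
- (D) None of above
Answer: D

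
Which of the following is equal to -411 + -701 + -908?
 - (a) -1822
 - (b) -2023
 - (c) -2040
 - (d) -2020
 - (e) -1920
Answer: d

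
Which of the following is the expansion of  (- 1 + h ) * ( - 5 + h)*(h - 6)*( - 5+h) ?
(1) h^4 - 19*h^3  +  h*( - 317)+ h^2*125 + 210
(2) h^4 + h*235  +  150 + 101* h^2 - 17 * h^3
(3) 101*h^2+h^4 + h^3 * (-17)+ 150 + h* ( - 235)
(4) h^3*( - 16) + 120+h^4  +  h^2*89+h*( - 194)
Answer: 3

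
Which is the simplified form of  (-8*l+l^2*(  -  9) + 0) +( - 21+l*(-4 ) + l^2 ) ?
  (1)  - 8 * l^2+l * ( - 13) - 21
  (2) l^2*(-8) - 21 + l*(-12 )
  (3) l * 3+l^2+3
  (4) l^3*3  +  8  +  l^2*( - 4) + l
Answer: 2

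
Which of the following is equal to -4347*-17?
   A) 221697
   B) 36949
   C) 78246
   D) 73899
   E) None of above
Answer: D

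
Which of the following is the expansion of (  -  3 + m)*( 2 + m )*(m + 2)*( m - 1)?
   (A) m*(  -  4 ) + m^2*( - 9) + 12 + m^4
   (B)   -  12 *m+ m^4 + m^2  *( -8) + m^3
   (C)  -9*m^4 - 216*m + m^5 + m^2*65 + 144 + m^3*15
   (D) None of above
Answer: A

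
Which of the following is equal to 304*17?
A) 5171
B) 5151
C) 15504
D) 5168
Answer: D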